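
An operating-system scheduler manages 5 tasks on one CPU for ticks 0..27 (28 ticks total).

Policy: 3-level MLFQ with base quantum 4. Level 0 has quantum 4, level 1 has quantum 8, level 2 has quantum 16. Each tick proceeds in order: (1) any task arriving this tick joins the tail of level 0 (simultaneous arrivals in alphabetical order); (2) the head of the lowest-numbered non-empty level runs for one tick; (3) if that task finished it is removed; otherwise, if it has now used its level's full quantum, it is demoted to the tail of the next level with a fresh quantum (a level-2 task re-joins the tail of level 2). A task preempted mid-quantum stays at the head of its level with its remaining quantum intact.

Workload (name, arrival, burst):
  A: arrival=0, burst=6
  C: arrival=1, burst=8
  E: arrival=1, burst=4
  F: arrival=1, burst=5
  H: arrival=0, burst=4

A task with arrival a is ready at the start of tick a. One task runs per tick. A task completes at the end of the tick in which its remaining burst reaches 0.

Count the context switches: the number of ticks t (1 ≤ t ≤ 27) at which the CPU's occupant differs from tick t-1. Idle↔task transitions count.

context switches = 8

t=0: L0/L1/L2 = AH/-/- → run A
t=1: L0/L1/L2 = AHCEF/-/- → run A
t=2: L0/L1/L2 = AHCEF/-/- → run A
t=3: L0/L1/L2 = AHCEF/-/- → run A
t=4: L0/L1/L2 = HCEF/A/- → run H
t=5: L0/L1/L2 = HCEF/A/- → run H
t=6: L0/L1/L2 = HCEF/A/- → run H
t=7: L0/L1/L2 = HCEF/A/- → run H
t=8: L0/L1/L2 = CEF/A/- → run C
t=9: L0/L1/L2 = CEF/A/- → run C
t=10: L0/L1/L2 = CEF/A/- → run C
t=11: L0/L1/L2 = CEF/A/- → run C
t=12: L0/L1/L2 = EF/AC/- → run E
t=13: L0/L1/L2 = EF/AC/- → run E
t=14: L0/L1/L2 = EF/AC/- → run E
t=15: L0/L1/L2 = EF/AC/- → run E
t=16: L0/L1/L2 = F/AC/- → run F
t=17: L0/L1/L2 = F/AC/- → run F
t=18: L0/L1/L2 = F/AC/- → run F
t=19: L0/L1/L2 = F/AC/- → run F
t=20: L0/L1/L2 = -/ACF/- → run A
t=21: L0/L1/L2 = -/ACF/- → run A
t=22: L0/L1/L2 = -/CF/- → run C
t=23: L0/L1/L2 = -/CF/- → run C
t=24: L0/L1/L2 = -/CF/- → run C
t=25: L0/L1/L2 = -/CF/- → run C
t=26: L0/L1/L2 = -/F/- → run F
t=27: (idle)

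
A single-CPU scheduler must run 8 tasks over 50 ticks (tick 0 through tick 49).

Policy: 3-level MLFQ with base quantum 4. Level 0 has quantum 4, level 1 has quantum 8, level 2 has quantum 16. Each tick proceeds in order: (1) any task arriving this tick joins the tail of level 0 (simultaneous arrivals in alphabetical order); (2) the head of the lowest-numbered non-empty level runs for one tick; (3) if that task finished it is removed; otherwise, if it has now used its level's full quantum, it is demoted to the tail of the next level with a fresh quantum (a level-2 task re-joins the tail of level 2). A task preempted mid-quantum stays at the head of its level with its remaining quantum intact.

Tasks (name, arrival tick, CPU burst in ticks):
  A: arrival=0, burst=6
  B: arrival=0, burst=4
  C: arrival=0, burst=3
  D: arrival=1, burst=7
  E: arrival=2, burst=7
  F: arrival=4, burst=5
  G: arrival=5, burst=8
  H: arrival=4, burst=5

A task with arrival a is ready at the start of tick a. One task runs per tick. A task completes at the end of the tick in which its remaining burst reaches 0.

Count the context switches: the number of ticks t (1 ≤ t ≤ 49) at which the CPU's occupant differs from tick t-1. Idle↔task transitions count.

context switches = 14

t=0: L0/L1/L2 = ABC/-/- → run A
t=1: L0/L1/L2 = ABCD/-/- → run A
t=2: L0/L1/L2 = ABCDE/-/- → run A
t=3: L0/L1/L2 = ABCDE/-/- → run A
t=4: L0/L1/L2 = BCDEFH/A/- → run B
t=5: L0/L1/L2 = BCDEFHG/A/- → run B
t=6: L0/L1/L2 = BCDEFHG/A/- → run B
t=7: L0/L1/L2 = BCDEFHG/A/- → run B
t=8: L0/L1/L2 = CDEFHG/A/- → run C
t=9: L0/L1/L2 = CDEFHG/A/- → run C
t=10: L0/L1/L2 = CDEFHG/A/- → run C
t=11: L0/L1/L2 = DEFHG/A/- → run D
t=12: L0/L1/L2 = DEFHG/A/- → run D
t=13: L0/L1/L2 = DEFHG/A/- → run D
t=14: L0/L1/L2 = DEFHG/A/- → run D
t=15: L0/L1/L2 = EFHG/AD/- → run E
t=16: L0/L1/L2 = EFHG/AD/- → run E
t=17: L0/L1/L2 = EFHG/AD/- → run E
t=18: L0/L1/L2 = EFHG/AD/- → run E
t=19: L0/L1/L2 = FHG/ADE/- → run F
t=20: L0/L1/L2 = FHG/ADE/- → run F
t=21: L0/L1/L2 = FHG/ADE/- → run F
t=22: L0/L1/L2 = FHG/ADE/- → run F
t=23: L0/L1/L2 = HG/ADEF/- → run H
t=24: L0/L1/L2 = HG/ADEF/- → run H
t=25: L0/L1/L2 = HG/ADEF/- → run H
t=26: L0/L1/L2 = HG/ADEF/- → run H
t=27: L0/L1/L2 = G/ADEFH/- → run G
t=28: L0/L1/L2 = G/ADEFH/- → run G
t=29: L0/L1/L2 = G/ADEFH/- → run G
t=30: L0/L1/L2 = G/ADEFH/- → run G
t=31: L0/L1/L2 = -/ADEFHG/- → run A
t=32: L0/L1/L2 = -/ADEFHG/- → run A
t=33: L0/L1/L2 = -/DEFHG/- → run D
t=34: L0/L1/L2 = -/DEFHG/- → run D
t=35: L0/L1/L2 = -/DEFHG/- → run D
t=36: L0/L1/L2 = -/EFHG/- → run E
t=37: L0/L1/L2 = -/EFHG/- → run E
t=38: L0/L1/L2 = -/EFHG/- → run E
t=39: L0/L1/L2 = -/FHG/- → run F
t=40: L0/L1/L2 = -/HG/- → run H
t=41: L0/L1/L2 = -/G/- → run G
t=42: L0/L1/L2 = -/G/- → run G
t=43: L0/L1/L2 = -/G/- → run G
t=44: L0/L1/L2 = -/G/- → run G
t=45: (idle)
t=46: (idle)
t=47: (idle)
t=48: (idle)
t=49: (idle)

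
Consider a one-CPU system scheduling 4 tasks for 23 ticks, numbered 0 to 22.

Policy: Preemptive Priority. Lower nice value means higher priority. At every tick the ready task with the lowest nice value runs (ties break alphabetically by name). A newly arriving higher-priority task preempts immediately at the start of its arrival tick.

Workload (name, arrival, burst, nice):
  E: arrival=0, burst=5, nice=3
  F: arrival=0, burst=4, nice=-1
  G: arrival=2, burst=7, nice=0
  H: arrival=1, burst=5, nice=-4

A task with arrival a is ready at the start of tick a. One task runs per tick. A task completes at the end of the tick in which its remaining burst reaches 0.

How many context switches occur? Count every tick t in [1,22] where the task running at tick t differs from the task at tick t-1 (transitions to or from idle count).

t=0: ready={E,F} → run F
t=1: ready={E,F,H} → run H
t=2: ready={E,F,G,H} → run H
t=3: ready={E,F,G,H} → run H
t=4: ready={E,F,G,H} → run H
t=5: ready={E,F,G,H} → run H
t=6: ready={E,F,G} → run F
t=7: ready={E,F,G} → run F
t=8: ready={E,F,G} → run F
t=9: ready={E,G} → run G
t=10: ready={E,G} → run G
t=11: ready={E,G} → run G
t=12: ready={E,G} → run G
t=13: ready={E,G} → run G
t=14: ready={E,G} → run G
t=15: ready={E,G} → run G
t=16: ready={E} → run E
t=17: ready={E} → run E
t=18: ready={E} → run E
t=19: ready={E} → run E
t=20: ready={E} → run E
t=21: (idle)
t=22: (idle)

context switches = 5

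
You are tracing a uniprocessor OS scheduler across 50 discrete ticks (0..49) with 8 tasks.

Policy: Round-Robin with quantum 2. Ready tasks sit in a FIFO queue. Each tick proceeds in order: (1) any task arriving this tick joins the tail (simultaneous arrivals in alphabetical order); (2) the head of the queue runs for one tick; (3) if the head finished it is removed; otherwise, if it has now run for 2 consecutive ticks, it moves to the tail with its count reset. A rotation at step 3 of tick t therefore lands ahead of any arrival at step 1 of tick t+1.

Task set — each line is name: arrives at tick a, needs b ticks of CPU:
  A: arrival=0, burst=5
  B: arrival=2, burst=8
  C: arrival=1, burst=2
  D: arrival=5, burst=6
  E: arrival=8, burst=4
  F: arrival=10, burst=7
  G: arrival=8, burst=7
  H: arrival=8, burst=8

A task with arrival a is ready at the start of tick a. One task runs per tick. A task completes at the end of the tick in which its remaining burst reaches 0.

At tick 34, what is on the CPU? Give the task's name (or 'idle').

running at tick 34 = F

t=0: queue=[A] q_used=0 → run A
t=1: queue=[A,C] q_used=1 → run A
t=2: queue=[C,A,B] q_used=0 → run C
t=3: queue=[C,A,B] q_used=1 → run C
t=4: queue=[A,B] q_used=0 → run A
t=5: queue=[A,B,D] q_used=1 → run A
t=6: queue=[B,D,A] q_used=0 → run B
t=7: queue=[B,D,A] q_used=1 → run B
t=8: queue=[D,A,B,E,G,H] q_used=0 → run D
t=9: queue=[D,A,B,E,G,H] q_used=1 → run D
t=10: queue=[A,B,E,G,H,D,F] q_used=0 → run A
t=11: queue=[B,E,G,H,D,F] q_used=0 → run B
t=12: queue=[B,E,G,H,D,F] q_used=1 → run B
t=13: queue=[E,G,H,D,F,B] q_used=0 → run E
t=14: queue=[E,G,H,D,F,B] q_used=1 → run E
t=15: queue=[G,H,D,F,B,E] q_used=0 → run G
t=16: queue=[G,H,D,F,B,E] q_used=1 → run G
t=17: queue=[H,D,F,B,E,G] q_used=0 → run H
t=18: queue=[H,D,F,B,E,G] q_used=1 → run H
t=19: queue=[D,F,B,E,G,H] q_used=0 → run D
t=20: queue=[D,F,B,E,G,H] q_used=1 → run D
t=21: queue=[F,B,E,G,H,D] q_used=0 → run F
t=22: queue=[F,B,E,G,H,D] q_used=1 → run F
t=23: queue=[B,E,G,H,D,F] q_used=0 → run B
t=24: queue=[B,E,G,H,D,F] q_used=1 → run B
t=25: queue=[E,G,H,D,F,B] q_used=0 → run E
t=26: queue=[E,G,H,D,F,B] q_used=1 → run E
t=27: queue=[G,H,D,F,B] q_used=0 → run G
t=28: queue=[G,H,D,F,B] q_used=1 → run G
t=29: queue=[H,D,F,B,G] q_used=0 → run H
t=30: queue=[H,D,F,B,G] q_used=1 → run H
t=31: queue=[D,F,B,G,H] q_used=0 → run D
t=32: queue=[D,F,B,G,H] q_used=1 → run D
t=33: queue=[F,B,G,H] q_used=0 → run F
t=34: queue=[F,B,G,H] q_used=1 → run F
t=35: queue=[B,G,H,F] q_used=0 → run B
t=36: queue=[B,G,H,F] q_used=1 → run B
t=37: queue=[G,H,F] q_used=0 → run G
t=38: queue=[G,H,F] q_used=1 → run G
t=39: queue=[H,F,G] q_used=0 → run H
t=40: queue=[H,F,G] q_used=1 → run H
t=41: queue=[F,G,H] q_used=0 → run F
t=42: queue=[F,G,H] q_used=1 → run F
t=43: queue=[G,H,F] q_used=0 → run G
t=44: queue=[H,F] q_used=0 → run H
t=45: queue=[H,F] q_used=1 → run H
t=46: queue=[F] q_used=0 → run F
t=47: (idle)
t=48: (idle)
t=49: (idle)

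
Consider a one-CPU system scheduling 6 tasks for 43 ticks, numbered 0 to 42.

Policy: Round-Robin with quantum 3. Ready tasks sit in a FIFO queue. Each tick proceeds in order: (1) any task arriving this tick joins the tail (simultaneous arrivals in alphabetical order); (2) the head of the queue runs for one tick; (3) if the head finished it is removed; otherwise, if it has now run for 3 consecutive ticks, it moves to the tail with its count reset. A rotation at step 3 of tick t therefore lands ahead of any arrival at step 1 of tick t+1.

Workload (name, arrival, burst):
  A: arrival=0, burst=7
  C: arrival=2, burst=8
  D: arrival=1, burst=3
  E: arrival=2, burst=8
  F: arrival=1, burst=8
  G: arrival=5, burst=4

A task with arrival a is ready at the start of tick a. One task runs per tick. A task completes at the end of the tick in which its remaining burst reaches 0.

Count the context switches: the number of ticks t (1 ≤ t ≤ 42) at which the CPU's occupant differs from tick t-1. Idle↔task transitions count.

t=0: queue=[A] q_used=0 → run A
t=1: queue=[A,D,F] q_used=1 → run A
t=2: queue=[A,D,F,C,E] q_used=2 → run A
t=3: queue=[D,F,C,E,A] q_used=0 → run D
t=4: queue=[D,F,C,E,A] q_used=1 → run D
t=5: queue=[D,F,C,E,A,G] q_used=2 → run D
t=6: queue=[F,C,E,A,G] q_used=0 → run F
t=7: queue=[F,C,E,A,G] q_used=1 → run F
t=8: queue=[F,C,E,A,G] q_used=2 → run F
t=9: queue=[C,E,A,G,F] q_used=0 → run C
t=10: queue=[C,E,A,G,F] q_used=1 → run C
t=11: queue=[C,E,A,G,F] q_used=2 → run C
t=12: queue=[E,A,G,F,C] q_used=0 → run E
t=13: queue=[E,A,G,F,C] q_used=1 → run E
t=14: queue=[E,A,G,F,C] q_used=2 → run E
t=15: queue=[A,G,F,C,E] q_used=0 → run A
t=16: queue=[A,G,F,C,E] q_used=1 → run A
t=17: queue=[A,G,F,C,E] q_used=2 → run A
t=18: queue=[G,F,C,E,A] q_used=0 → run G
t=19: queue=[G,F,C,E,A] q_used=1 → run G
t=20: queue=[G,F,C,E,A] q_used=2 → run G
t=21: queue=[F,C,E,A,G] q_used=0 → run F
t=22: queue=[F,C,E,A,G] q_used=1 → run F
t=23: queue=[F,C,E,A,G] q_used=2 → run F
t=24: queue=[C,E,A,G,F] q_used=0 → run C
t=25: queue=[C,E,A,G,F] q_used=1 → run C
t=26: queue=[C,E,A,G,F] q_used=2 → run C
t=27: queue=[E,A,G,F,C] q_used=0 → run E
t=28: queue=[E,A,G,F,C] q_used=1 → run E
t=29: queue=[E,A,G,F,C] q_used=2 → run E
t=30: queue=[A,G,F,C,E] q_used=0 → run A
t=31: queue=[G,F,C,E] q_used=0 → run G
t=32: queue=[F,C,E] q_used=0 → run F
t=33: queue=[F,C,E] q_used=1 → run F
t=34: queue=[C,E] q_used=0 → run C
t=35: queue=[C,E] q_used=1 → run C
t=36: queue=[E] q_used=0 → run E
t=37: queue=[E] q_used=1 → run E
t=38: (idle)
t=39: (idle)
t=40: (idle)
t=41: (idle)
t=42: (idle)

context switches = 15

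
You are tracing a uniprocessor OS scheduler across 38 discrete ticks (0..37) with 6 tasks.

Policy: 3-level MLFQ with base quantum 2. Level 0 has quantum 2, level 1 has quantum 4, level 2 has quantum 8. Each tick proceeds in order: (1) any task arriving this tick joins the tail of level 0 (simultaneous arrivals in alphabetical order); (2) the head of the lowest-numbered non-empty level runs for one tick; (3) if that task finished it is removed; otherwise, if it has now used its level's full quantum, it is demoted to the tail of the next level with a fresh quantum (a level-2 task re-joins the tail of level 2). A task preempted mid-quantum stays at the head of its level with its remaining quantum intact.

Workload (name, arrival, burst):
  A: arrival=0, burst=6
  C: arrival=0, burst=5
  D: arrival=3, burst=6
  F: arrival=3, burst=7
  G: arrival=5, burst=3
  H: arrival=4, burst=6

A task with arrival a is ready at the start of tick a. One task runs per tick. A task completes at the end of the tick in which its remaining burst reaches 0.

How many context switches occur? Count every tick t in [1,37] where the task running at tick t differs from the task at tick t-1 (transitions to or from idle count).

t=0: L0/L1/L2 = AC/-/- → run A
t=1: L0/L1/L2 = AC/-/- → run A
t=2: L0/L1/L2 = C/A/- → run C
t=3: L0/L1/L2 = CDF/A/- → run C
t=4: L0/L1/L2 = DFH/AC/- → run D
t=5: L0/L1/L2 = DFHG/AC/- → run D
t=6: L0/L1/L2 = FHG/ACD/- → run F
t=7: L0/L1/L2 = FHG/ACD/- → run F
t=8: L0/L1/L2 = HG/ACDF/- → run H
t=9: L0/L1/L2 = HG/ACDF/- → run H
t=10: L0/L1/L2 = G/ACDFH/- → run G
t=11: L0/L1/L2 = G/ACDFH/- → run G
t=12: L0/L1/L2 = -/ACDFHG/- → run A
t=13: L0/L1/L2 = -/ACDFHG/- → run A
t=14: L0/L1/L2 = -/ACDFHG/- → run A
t=15: L0/L1/L2 = -/ACDFHG/- → run A
t=16: L0/L1/L2 = -/CDFHG/- → run C
t=17: L0/L1/L2 = -/CDFHG/- → run C
t=18: L0/L1/L2 = -/CDFHG/- → run C
t=19: L0/L1/L2 = -/DFHG/- → run D
t=20: L0/L1/L2 = -/DFHG/- → run D
t=21: L0/L1/L2 = -/DFHG/- → run D
t=22: L0/L1/L2 = -/DFHG/- → run D
t=23: L0/L1/L2 = -/FHG/- → run F
t=24: L0/L1/L2 = -/FHG/- → run F
t=25: L0/L1/L2 = -/FHG/- → run F
t=26: L0/L1/L2 = -/FHG/- → run F
t=27: L0/L1/L2 = -/HG/F → run H
t=28: L0/L1/L2 = -/HG/F → run H
t=29: L0/L1/L2 = -/HG/F → run H
t=30: L0/L1/L2 = -/HG/F → run H
t=31: L0/L1/L2 = -/G/F → run G
t=32: L0/L1/L2 = -/-/F → run F
t=33: (idle)
t=34: (idle)
t=35: (idle)
t=36: (idle)
t=37: (idle)

context switches = 13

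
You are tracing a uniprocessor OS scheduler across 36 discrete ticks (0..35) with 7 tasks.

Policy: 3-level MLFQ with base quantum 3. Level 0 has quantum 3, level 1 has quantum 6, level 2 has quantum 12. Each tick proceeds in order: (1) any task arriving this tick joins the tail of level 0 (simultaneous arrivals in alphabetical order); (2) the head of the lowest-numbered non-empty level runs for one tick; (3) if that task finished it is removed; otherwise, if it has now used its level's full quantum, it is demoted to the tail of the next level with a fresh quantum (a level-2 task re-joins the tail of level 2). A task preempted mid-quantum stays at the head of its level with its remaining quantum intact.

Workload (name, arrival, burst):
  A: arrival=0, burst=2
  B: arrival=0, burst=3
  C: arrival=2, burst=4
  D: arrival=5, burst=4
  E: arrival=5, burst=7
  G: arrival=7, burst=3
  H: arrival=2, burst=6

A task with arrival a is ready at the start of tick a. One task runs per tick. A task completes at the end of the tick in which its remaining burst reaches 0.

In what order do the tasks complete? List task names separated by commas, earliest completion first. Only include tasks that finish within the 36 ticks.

completion order = A, B, G, C, H, D, E

t=0: L0/L1/L2 = AB/-/- → run A
t=1: L0/L1/L2 = AB/-/- → run A
t=2: L0/L1/L2 = BCH/-/- → run B
t=3: L0/L1/L2 = BCH/-/- → run B
t=4: L0/L1/L2 = BCH/-/- → run B
t=5: L0/L1/L2 = CHDE/-/- → run C
t=6: L0/L1/L2 = CHDE/-/- → run C
t=7: L0/L1/L2 = CHDEG/-/- → run C
t=8: L0/L1/L2 = HDEG/C/- → run H
t=9: L0/L1/L2 = HDEG/C/- → run H
t=10: L0/L1/L2 = HDEG/C/- → run H
t=11: L0/L1/L2 = DEG/CH/- → run D
t=12: L0/L1/L2 = DEG/CH/- → run D
t=13: L0/L1/L2 = DEG/CH/- → run D
t=14: L0/L1/L2 = EG/CHD/- → run E
t=15: L0/L1/L2 = EG/CHD/- → run E
t=16: L0/L1/L2 = EG/CHD/- → run E
t=17: L0/L1/L2 = G/CHDE/- → run G
t=18: L0/L1/L2 = G/CHDE/- → run G
t=19: L0/L1/L2 = G/CHDE/- → run G
t=20: L0/L1/L2 = -/CHDE/- → run C
t=21: L0/L1/L2 = -/HDE/- → run H
t=22: L0/L1/L2 = -/HDE/- → run H
t=23: L0/L1/L2 = -/HDE/- → run H
t=24: L0/L1/L2 = -/DE/- → run D
t=25: L0/L1/L2 = -/E/- → run E
t=26: L0/L1/L2 = -/E/- → run E
t=27: L0/L1/L2 = -/E/- → run E
t=28: L0/L1/L2 = -/E/- → run E
t=29: (idle)
t=30: (idle)
t=31: (idle)
t=32: (idle)
t=33: (idle)
t=34: (idle)
t=35: (idle)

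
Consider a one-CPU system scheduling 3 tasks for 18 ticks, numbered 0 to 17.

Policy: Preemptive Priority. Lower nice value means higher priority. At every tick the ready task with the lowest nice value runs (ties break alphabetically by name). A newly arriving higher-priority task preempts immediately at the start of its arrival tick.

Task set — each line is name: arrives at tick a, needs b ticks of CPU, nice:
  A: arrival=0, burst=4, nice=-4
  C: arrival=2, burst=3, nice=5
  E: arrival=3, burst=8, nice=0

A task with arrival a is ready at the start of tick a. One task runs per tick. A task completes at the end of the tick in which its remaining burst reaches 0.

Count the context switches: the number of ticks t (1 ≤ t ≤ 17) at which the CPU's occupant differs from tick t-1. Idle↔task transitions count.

t=0: ready={A} → run A
t=1: ready={A} → run A
t=2: ready={A,C} → run A
t=3: ready={A,C,E} → run A
t=4: ready={C,E} → run E
t=5: ready={C,E} → run E
t=6: ready={C,E} → run E
t=7: ready={C,E} → run E
t=8: ready={C,E} → run E
t=9: ready={C,E} → run E
t=10: ready={C,E} → run E
t=11: ready={C,E} → run E
t=12: ready={C} → run C
t=13: ready={C} → run C
t=14: ready={C} → run C
t=15: (idle)
t=16: (idle)
t=17: (idle)

context switches = 3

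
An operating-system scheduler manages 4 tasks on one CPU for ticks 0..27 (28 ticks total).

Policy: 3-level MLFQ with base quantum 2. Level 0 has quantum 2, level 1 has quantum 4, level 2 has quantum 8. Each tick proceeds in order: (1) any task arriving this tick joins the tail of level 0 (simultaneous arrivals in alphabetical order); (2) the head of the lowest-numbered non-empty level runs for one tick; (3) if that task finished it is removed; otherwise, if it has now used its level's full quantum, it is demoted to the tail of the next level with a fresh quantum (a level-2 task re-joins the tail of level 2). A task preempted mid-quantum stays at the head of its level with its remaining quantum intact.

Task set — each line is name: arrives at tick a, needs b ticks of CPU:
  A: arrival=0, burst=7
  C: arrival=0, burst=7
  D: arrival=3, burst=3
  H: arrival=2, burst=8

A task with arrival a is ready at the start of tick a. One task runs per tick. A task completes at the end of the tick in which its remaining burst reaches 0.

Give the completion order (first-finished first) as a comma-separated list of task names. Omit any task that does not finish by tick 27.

t=0: L0/L1/L2 = AC/-/- → run A
t=1: L0/L1/L2 = AC/-/- → run A
t=2: L0/L1/L2 = CH/A/- → run C
t=3: L0/L1/L2 = CHD/A/- → run C
t=4: L0/L1/L2 = HD/AC/- → run H
t=5: L0/L1/L2 = HD/AC/- → run H
t=6: L0/L1/L2 = D/ACH/- → run D
t=7: L0/L1/L2 = D/ACH/- → run D
t=8: L0/L1/L2 = -/ACHD/- → run A
t=9: L0/L1/L2 = -/ACHD/- → run A
t=10: L0/L1/L2 = -/ACHD/- → run A
t=11: L0/L1/L2 = -/ACHD/- → run A
t=12: L0/L1/L2 = -/CHD/A → run C
t=13: L0/L1/L2 = -/CHD/A → run C
t=14: L0/L1/L2 = -/CHD/A → run C
t=15: L0/L1/L2 = -/CHD/A → run C
t=16: L0/L1/L2 = -/HD/AC → run H
t=17: L0/L1/L2 = -/HD/AC → run H
t=18: L0/L1/L2 = -/HD/AC → run H
t=19: L0/L1/L2 = -/HD/AC → run H
t=20: L0/L1/L2 = -/D/ACH → run D
t=21: L0/L1/L2 = -/-/ACH → run A
t=22: L0/L1/L2 = -/-/CH → run C
t=23: L0/L1/L2 = -/-/H → run H
t=24: L0/L1/L2 = -/-/H → run H
t=25: (idle)
t=26: (idle)
t=27: (idle)

completion order = D, A, C, H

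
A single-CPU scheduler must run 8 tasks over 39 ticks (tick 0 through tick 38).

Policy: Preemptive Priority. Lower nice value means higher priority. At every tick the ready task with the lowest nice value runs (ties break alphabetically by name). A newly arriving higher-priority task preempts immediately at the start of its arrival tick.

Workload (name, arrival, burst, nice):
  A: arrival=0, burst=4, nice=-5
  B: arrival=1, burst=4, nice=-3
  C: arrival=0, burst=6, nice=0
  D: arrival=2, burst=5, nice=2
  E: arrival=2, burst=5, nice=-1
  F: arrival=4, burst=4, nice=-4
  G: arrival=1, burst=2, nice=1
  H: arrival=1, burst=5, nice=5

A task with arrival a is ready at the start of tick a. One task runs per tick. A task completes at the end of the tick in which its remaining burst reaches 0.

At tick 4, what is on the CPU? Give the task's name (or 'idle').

t=0: ready={A,C} → run A
t=1: ready={A,B,C,G,H} → run A
t=2: ready={A,B,C,D,E,G,H} → run A
t=3: ready={A,B,C,D,E,G,H} → run A
t=4: ready={B,C,D,E,F,G,H} → run F
t=5: ready={B,C,D,E,F,G,H} → run F
t=6: ready={B,C,D,E,F,G,H} → run F
t=7: ready={B,C,D,E,F,G,H} → run F
t=8: ready={B,C,D,E,G,H} → run B
t=9: ready={B,C,D,E,G,H} → run B
t=10: ready={B,C,D,E,G,H} → run B
t=11: ready={B,C,D,E,G,H} → run B
t=12: ready={C,D,E,G,H} → run E
t=13: ready={C,D,E,G,H} → run E
t=14: ready={C,D,E,G,H} → run E
t=15: ready={C,D,E,G,H} → run E
t=16: ready={C,D,E,G,H} → run E
t=17: ready={C,D,G,H} → run C
t=18: ready={C,D,G,H} → run C
t=19: ready={C,D,G,H} → run C
t=20: ready={C,D,G,H} → run C
t=21: ready={C,D,G,H} → run C
t=22: ready={C,D,G,H} → run C
t=23: ready={D,G,H} → run G
t=24: ready={D,G,H} → run G
t=25: ready={D,H} → run D
t=26: ready={D,H} → run D
t=27: ready={D,H} → run D
t=28: ready={D,H} → run D
t=29: ready={D,H} → run D
t=30: ready={H} → run H
t=31: ready={H} → run H
t=32: ready={H} → run H
t=33: ready={H} → run H
t=34: ready={H} → run H
t=35: (idle)
t=36: (idle)
t=37: (idle)
t=38: (idle)

running at tick 4 = F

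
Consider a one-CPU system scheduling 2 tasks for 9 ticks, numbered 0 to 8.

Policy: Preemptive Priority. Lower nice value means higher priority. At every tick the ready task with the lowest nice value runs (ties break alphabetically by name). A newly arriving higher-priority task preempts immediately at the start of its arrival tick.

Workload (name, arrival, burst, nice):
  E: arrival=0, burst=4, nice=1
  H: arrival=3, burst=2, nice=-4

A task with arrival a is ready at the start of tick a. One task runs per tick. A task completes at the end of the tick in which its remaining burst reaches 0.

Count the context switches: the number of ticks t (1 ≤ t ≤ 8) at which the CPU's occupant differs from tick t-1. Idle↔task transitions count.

t=0: ready={E} → run E
t=1: ready={E} → run E
t=2: ready={E} → run E
t=3: ready={E,H} → run H
t=4: ready={E,H} → run H
t=5: ready={E} → run E
t=6: (idle)
t=7: (idle)
t=8: (idle)

context switches = 3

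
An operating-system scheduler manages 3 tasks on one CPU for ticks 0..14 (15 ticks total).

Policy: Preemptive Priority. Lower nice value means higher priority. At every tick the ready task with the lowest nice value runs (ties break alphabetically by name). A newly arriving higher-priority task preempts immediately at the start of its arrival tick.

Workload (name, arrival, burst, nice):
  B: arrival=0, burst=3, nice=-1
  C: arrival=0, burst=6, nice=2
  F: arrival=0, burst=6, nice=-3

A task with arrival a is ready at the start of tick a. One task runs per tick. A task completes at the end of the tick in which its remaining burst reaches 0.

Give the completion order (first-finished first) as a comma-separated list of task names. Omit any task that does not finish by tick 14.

t=0: ready={B,C,F} → run F
t=1: ready={B,C,F} → run F
t=2: ready={B,C,F} → run F
t=3: ready={B,C,F} → run F
t=4: ready={B,C,F} → run F
t=5: ready={B,C,F} → run F
t=6: ready={B,C} → run B
t=7: ready={B,C} → run B
t=8: ready={B,C} → run B
t=9: ready={C} → run C
t=10: ready={C} → run C
t=11: ready={C} → run C
t=12: ready={C} → run C
t=13: ready={C} → run C
t=14: ready={C} → run C

completion order = F, B, C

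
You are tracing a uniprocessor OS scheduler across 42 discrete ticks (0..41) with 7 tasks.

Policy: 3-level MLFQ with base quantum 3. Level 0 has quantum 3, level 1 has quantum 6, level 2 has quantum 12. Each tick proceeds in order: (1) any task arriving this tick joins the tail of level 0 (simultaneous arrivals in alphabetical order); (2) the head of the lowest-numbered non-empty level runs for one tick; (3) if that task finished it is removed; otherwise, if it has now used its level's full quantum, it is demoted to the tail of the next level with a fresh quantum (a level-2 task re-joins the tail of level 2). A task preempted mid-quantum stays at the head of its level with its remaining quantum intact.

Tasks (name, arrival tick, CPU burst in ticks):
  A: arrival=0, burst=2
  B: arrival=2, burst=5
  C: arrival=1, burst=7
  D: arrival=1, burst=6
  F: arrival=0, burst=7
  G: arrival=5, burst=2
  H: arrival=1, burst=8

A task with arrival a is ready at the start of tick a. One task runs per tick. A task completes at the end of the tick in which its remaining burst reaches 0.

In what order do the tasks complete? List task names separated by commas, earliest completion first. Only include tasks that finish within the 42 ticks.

t=0: L0/L1/L2 = AF/-/- → run A
t=1: L0/L1/L2 = AFCDH/-/- → run A
t=2: L0/L1/L2 = FCDHB/-/- → run F
t=3: L0/L1/L2 = FCDHB/-/- → run F
t=4: L0/L1/L2 = FCDHB/-/- → run F
t=5: L0/L1/L2 = CDHBG/F/- → run C
t=6: L0/L1/L2 = CDHBG/F/- → run C
t=7: L0/L1/L2 = CDHBG/F/- → run C
t=8: L0/L1/L2 = DHBG/FC/- → run D
t=9: L0/L1/L2 = DHBG/FC/- → run D
t=10: L0/L1/L2 = DHBG/FC/- → run D
t=11: L0/L1/L2 = HBG/FCD/- → run H
t=12: L0/L1/L2 = HBG/FCD/- → run H
t=13: L0/L1/L2 = HBG/FCD/- → run H
t=14: L0/L1/L2 = BG/FCDH/- → run B
t=15: L0/L1/L2 = BG/FCDH/- → run B
t=16: L0/L1/L2 = BG/FCDH/- → run B
t=17: L0/L1/L2 = G/FCDHB/- → run G
t=18: L0/L1/L2 = G/FCDHB/- → run G
t=19: L0/L1/L2 = -/FCDHB/- → run F
t=20: L0/L1/L2 = -/FCDHB/- → run F
t=21: L0/L1/L2 = -/FCDHB/- → run F
t=22: L0/L1/L2 = -/FCDHB/- → run F
t=23: L0/L1/L2 = -/CDHB/- → run C
t=24: L0/L1/L2 = -/CDHB/- → run C
t=25: L0/L1/L2 = -/CDHB/- → run C
t=26: L0/L1/L2 = -/CDHB/- → run C
t=27: L0/L1/L2 = -/DHB/- → run D
t=28: L0/L1/L2 = -/DHB/- → run D
t=29: L0/L1/L2 = -/DHB/- → run D
t=30: L0/L1/L2 = -/HB/- → run H
t=31: L0/L1/L2 = -/HB/- → run H
t=32: L0/L1/L2 = -/HB/- → run H
t=33: L0/L1/L2 = -/HB/- → run H
t=34: L0/L1/L2 = -/HB/- → run H
t=35: L0/L1/L2 = -/B/- → run B
t=36: L0/L1/L2 = -/B/- → run B
t=37: (idle)
t=38: (idle)
t=39: (idle)
t=40: (idle)
t=41: (idle)

completion order = A, G, F, C, D, H, B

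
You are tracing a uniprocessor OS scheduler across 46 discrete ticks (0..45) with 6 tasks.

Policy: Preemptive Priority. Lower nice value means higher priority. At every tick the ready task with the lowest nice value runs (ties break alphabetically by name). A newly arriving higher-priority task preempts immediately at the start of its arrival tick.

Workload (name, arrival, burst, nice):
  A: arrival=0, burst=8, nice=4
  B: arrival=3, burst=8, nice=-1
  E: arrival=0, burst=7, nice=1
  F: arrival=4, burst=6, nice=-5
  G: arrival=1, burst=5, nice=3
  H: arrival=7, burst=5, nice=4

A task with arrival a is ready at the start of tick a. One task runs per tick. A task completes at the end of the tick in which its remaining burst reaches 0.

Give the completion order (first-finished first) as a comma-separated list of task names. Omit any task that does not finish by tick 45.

t=0: ready={A,E} → run E
t=1: ready={A,E,G} → run E
t=2: ready={A,E,G} → run E
t=3: ready={A,B,E,G} → run B
t=4: ready={A,B,E,F,G} → run F
t=5: ready={A,B,E,F,G} → run F
t=6: ready={A,B,E,F,G} → run F
t=7: ready={A,B,E,F,G,H} → run F
t=8: ready={A,B,E,F,G,H} → run F
t=9: ready={A,B,E,F,G,H} → run F
t=10: ready={A,B,E,G,H} → run B
t=11: ready={A,B,E,G,H} → run B
t=12: ready={A,B,E,G,H} → run B
t=13: ready={A,B,E,G,H} → run B
t=14: ready={A,B,E,G,H} → run B
t=15: ready={A,B,E,G,H} → run B
t=16: ready={A,B,E,G,H} → run B
t=17: ready={A,E,G,H} → run E
t=18: ready={A,E,G,H} → run E
t=19: ready={A,E,G,H} → run E
t=20: ready={A,E,G,H} → run E
t=21: ready={A,G,H} → run G
t=22: ready={A,G,H} → run G
t=23: ready={A,G,H} → run G
t=24: ready={A,G,H} → run G
t=25: ready={A,G,H} → run G
t=26: ready={A,H} → run A
t=27: ready={A,H} → run A
t=28: ready={A,H} → run A
t=29: ready={A,H} → run A
t=30: ready={A,H} → run A
t=31: ready={A,H} → run A
t=32: ready={A,H} → run A
t=33: ready={A,H} → run A
t=34: ready={H} → run H
t=35: ready={H} → run H
t=36: ready={H} → run H
t=37: ready={H} → run H
t=38: ready={H} → run H
t=39: (idle)
t=40: (idle)
t=41: (idle)
t=42: (idle)
t=43: (idle)
t=44: (idle)
t=45: (idle)

completion order = F, B, E, G, A, H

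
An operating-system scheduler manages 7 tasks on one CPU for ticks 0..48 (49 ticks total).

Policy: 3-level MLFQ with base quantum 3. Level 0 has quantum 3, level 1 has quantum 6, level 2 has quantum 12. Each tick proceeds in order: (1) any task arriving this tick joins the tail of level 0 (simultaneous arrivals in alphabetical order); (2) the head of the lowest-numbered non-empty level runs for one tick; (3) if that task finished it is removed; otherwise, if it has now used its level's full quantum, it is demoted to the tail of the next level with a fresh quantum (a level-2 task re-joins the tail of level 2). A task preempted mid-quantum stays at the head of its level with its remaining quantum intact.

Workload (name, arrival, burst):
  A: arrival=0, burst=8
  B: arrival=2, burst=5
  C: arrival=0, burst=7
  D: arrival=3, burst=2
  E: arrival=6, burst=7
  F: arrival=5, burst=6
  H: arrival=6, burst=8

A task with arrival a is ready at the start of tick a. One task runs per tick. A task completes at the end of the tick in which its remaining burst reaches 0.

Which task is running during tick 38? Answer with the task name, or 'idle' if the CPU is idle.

running at tick 38 = H

t=0: L0/L1/L2 = AC/-/- → run A
t=1: L0/L1/L2 = AC/-/- → run A
t=2: L0/L1/L2 = ACB/-/- → run A
t=3: L0/L1/L2 = CBD/A/- → run C
t=4: L0/L1/L2 = CBD/A/- → run C
t=5: L0/L1/L2 = CBDF/A/- → run C
t=6: L0/L1/L2 = BDFEH/AC/- → run B
t=7: L0/L1/L2 = BDFEH/AC/- → run B
t=8: L0/L1/L2 = BDFEH/AC/- → run B
t=9: L0/L1/L2 = DFEH/ACB/- → run D
t=10: L0/L1/L2 = DFEH/ACB/- → run D
t=11: L0/L1/L2 = FEH/ACB/- → run F
t=12: L0/L1/L2 = FEH/ACB/- → run F
t=13: L0/L1/L2 = FEH/ACB/- → run F
t=14: L0/L1/L2 = EH/ACBF/- → run E
t=15: L0/L1/L2 = EH/ACBF/- → run E
t=16: L0/L1/L2 = EH/ACBF/- → run E
t=17: L0/L1/L2 = H/ACBFE/- → run H
t=18: L0/L1/L2 = H/ACBFE/- → run H
t=19: L0/L1/L2 = H/ACBFE/- → run H
t=20: L0/L1/L2 = -/ACBFEH/- → run A
t=21: L0/L1/L2 = -/ACBFEH/- → run A
t=22: L0/L1/L2 = -/ACBFEH/- → run A
t=23: L0/L1/L2 = -/ACBFEH/- → run A
t=24: L0/L1/L2 = -/ACBFEH/- → run A
t=25: L0/L1/L2 = -/CBFEH/- → run C
t=26: L0/L1/L2 = -/CBFEH/- → run C
t=27: L0/L1/L2 = -/CBFEH/- → run C
t=28: L0/L1/L2 = -/CBFEH/- → run C
t=29: L0/L1/L2 = -/BFEH/- → run B
t=30: L0/L1/L2 = -/BFEH/- → run B
t=31: L0/L1/L2 = -/FEH/- → run F
t=32: L0/L1/L2 = -/FEH/- → run F
t=33: L0/L1/L2 = -/FEH/- → run F
t=34: L0/L1/L2 = -/EH/- → run E
t=35: L0/L1/L2 = -/EH/- → run E
t=36: L0/L1/L2 = -/EH/- → run E
t=37: L0/L1/L2 = -/EH/- → run E
t=38: L0/L1/L2 = -/H/- → run H
t=39: L0/L1/L2 = -/H/- → run H
t=40: L0/L1/L2 = -/H/- → run H
t=41: L0/L1/L2 = -/H/- → run H
t=42: L0/L1/L2 = -/H/- → run H
t=43: (idle)
t=44: (idle)
t=45: (idle)
t=46: (idle)
t=47: (idle)
t=48: (idle)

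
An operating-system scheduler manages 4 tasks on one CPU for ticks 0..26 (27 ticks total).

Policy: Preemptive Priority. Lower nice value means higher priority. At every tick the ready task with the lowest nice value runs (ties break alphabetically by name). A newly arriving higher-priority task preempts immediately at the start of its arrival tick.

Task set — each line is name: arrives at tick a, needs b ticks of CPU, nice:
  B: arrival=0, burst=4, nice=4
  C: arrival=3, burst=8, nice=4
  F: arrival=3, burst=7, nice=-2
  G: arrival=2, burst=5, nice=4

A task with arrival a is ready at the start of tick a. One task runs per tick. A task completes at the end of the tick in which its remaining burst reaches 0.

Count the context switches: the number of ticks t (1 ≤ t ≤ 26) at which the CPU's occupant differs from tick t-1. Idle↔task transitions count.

context switches = 5

t=0: ready={B} → run B
t=1: ready={B} → run B
t=2: ready={B,G} → run B
t=3: ready={B,C,F,G} → run F
t=4: ready={B,C,F,G} → run F
t=5: ready={B,C,F,G} → run F
t=6: ready={B,C,F,G} → run F
t=7: ready={B,C,F,G} → run F
t=8: ready={B,C,F,G} → run F
t=9: ready={B,C,F,G} → run F
t=10: ready={B,C,G} → run B
t=11: ready={C,G} → run C
t=12: ready={C,G} → run C
t=13: ready={C,G} → run C
t=14: ready={C,G} → run C
t=15: ready={C,G} → run C
t=16: ready={C,G} → run C
t=17: ready={C,G} → run C
t=18: ready={C,G} → run C
t=19: ready={G} → run G
t=20: ready={G} → run G
t=21: ready={G} → run G
t=22: ready={G} → run G
t=23: ready={G} → run G
t=24: (idle)
t=25: (idle)
t=26: (idle)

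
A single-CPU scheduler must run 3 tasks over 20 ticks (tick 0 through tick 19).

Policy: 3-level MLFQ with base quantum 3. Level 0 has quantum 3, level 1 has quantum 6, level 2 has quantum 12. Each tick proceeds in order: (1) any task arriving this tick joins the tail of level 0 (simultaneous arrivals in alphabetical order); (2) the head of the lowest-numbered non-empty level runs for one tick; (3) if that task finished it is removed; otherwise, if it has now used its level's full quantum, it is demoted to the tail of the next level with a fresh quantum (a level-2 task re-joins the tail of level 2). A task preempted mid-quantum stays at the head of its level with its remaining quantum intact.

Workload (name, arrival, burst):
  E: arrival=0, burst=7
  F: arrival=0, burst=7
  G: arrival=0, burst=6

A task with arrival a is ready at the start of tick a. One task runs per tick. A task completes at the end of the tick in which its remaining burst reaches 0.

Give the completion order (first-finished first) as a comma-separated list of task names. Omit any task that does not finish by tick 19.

t=0: L0/L1/L2 = EFG/-/- → run E
t=1: L0/L1/L2 = EFG/-/- → run E
t=2: L0/L1/L2 = EFG/-/- → run E
t=3: L0/L1/L2 = FG/E/- → run F
t=4: L0/L1/L2 = FG/E/- → run F
t=5: L0/L1/L2 = FG/E/- → run F
t=6: L0/L1/L2 = G/EF/- → run G
t=7: L0/L1/L2 = G/EF/- → run G
t=8: L0/L1/L2 = G/EF/- → run G
t=9: L0/L1/L2 = -/EFG/- → run E
t=10: L0/L1/L2 = -/EFG/- → run E
t=11: L0/L1/L2 = -/EFG/- → run E
t=12: L0/L1/L2 = -/EFG/- → run E
t=13: L0/L1/L2 = -/FG/- → run F
t=14: L0/L1/L2 = -/FG/- → run F
t=15: L0/L1/L2 = -/FG/- → run F
t=16: L0/L1/L2 = -/FG/- → run F
t=17: L0/L1/L2 = -/G/- → run G
t=18: L0/L1/L2 = -/G/- → run G
t=19: L0/L1/L2 = -/G/- → run G

completion order = E, F, G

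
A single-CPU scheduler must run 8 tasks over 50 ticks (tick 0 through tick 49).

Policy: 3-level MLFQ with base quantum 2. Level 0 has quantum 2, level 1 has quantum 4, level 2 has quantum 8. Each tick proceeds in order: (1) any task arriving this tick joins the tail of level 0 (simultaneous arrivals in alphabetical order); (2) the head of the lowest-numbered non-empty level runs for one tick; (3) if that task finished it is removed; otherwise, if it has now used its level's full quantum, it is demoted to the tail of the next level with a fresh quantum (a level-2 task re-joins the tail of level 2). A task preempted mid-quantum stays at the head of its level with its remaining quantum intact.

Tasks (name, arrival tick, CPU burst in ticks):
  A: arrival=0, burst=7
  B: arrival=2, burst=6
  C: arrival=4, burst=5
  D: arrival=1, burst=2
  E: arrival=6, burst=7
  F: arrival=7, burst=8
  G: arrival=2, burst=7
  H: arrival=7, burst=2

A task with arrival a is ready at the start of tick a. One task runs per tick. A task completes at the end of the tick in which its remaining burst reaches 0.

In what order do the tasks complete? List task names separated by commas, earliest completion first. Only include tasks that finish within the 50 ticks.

completion order = D, H, B, C, A, G, E, F

t=0: L0/L1/L2 = A/-/- → run A
t=1: L0/L1/L2 = AD/-/- → run A
t=2: L0/L1/L2 = DBG/A/- → run D
t=3: L0/L1/L2 = DBG/A/- → run D
t=4: L0/L1/L2 = BGC/A/- → run B
t=5: L0/L1/L2 = BGC/A/- → run B
t=6: L0/L1/L2 = GCE/AB/- → run G
t=7: L0/L1/L2 = GCEFH/AB/- → run G
t=8: L0/L1/L2 = CEFH/ABG/- → run C
t=9: L0/L1/L2 = CEFH/ABG/- → run C
t=10: L0/L1/L2 = EFH/ABGC/- → run E
t=11: L0/L1/L2 = EFH/ABGC/- → run E
t=12: L0/L1/L2 = FH/ABGCE/- → run F
t=13: L0/L1/L2 = FH/ABGCE/- → run F
t=14: L0/L1/L2 = H/ABGCEF/- → run H
t=15: L0/L1/L2 = H/ABGCEF/- → run H
t=16: L0/L1/L2 = -/ABGCEF/- → run A
t=17: L0/L1/L2 = -/ABGCEF/- → run A
t=18: L0/L1/L2 = -/ABGCEF/- → run A
t=19: L0/L1/L2 = -/ABGCEF/- → run A
t=20: L0/L1/L2 = -/BGCEF/A → run B
t=21: L0/L1/L2 = -/BGCEF/A → run B
t=22: L0/L1/L2 = -/BGCEF/A → run B
t=23: L0/L1/L2 = -/BGCEF/A → run B
t=24: L0/L1/L2 = -/GCEF/A → run G
t=25: L0/L1/L2 = -/GCEF/A → run G
t=26: L0/L1/L2 = -/GCEF/A → run G
t=27: L0/L1/L2 = -/GCEF/A → run G
t=28: L0/L1/L2 = -/CEF/AG → run C
t=29: L0/L1/L2 = -/CEF/AG → run C
t=30: L0/L1/L2 = -/CEF/AG → run C
t=31: L0/L1/L2 = -/EF/AG → run E
t=32: L0/L1/L2 = -/EF/AG → run E
t=33: L0/L1/L2 = -/EF/AG → run E
t=34: L0/L1/L2 = -/EF/AG → run E
t=35: L0/L1/L2 = -/F/AGE → run F
t=36: L0/L1/L2 = -/F/AGE → run F
t=37: L0/L1/L2 = -/F/AGE → run F
t=38: L0/L1/L2 = -/F/AGE → run F
t=39: L0/L1/L2 = -/-/AGEF → run A
t=40: L0/L1/L2 = -/-/GEF → run G
t=41: L0/L1/L2 = -/-/EF → run E
t=42: L0/L1/L2 = -/-/F → run F
t=43: L0/L1/L2 = -/-/F → run F
t=44: (idle)
t=45: (idle)
t=46: (idle)
t=47: (idle)
t=48: (idle)
t=49: (idle)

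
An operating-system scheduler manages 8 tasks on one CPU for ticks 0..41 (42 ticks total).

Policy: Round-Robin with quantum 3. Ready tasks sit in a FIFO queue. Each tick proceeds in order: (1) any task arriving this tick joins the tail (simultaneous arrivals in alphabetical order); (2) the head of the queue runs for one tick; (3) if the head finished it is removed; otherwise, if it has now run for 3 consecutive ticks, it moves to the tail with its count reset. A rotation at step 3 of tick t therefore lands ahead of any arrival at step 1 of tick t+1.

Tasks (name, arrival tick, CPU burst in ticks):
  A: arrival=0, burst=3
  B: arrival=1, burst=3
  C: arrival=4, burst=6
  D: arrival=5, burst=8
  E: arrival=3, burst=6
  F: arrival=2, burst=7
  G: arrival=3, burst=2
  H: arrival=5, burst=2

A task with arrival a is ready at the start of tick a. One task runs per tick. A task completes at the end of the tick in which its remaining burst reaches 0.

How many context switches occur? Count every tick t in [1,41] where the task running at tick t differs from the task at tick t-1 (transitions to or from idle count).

context switches = 14

t=0: queue=[A] q_used=0 → run A
t=1: queue=[A,B] q_used=1 → run A
t=2: queue=[A,B,F] q_used=2 → run A
t=3: queue=[B,F,E,G] q_used=0 → run B
t=4: queue=[B,F,E,G,C] q_used=1 → run B
t=5: queue=[B,F,E,G,C,D,H] q_used=2 → run B
t=6: queue=[F,E,G,C,D,H] q_used=0 → run F
t=7: queue=[F,E,G,C,D,H] q_used=1 → run F
t=8: queue=[F,E,G,C,D,H] q_used=2 → run F
t=9: queue=[E,G,C,D,H,F] q_used=0 → run E
t=10: queue=[E,G,C,D,H,F] q_used=1 → run E
t=11: queue=[E,G,C,D,H,F] q_used=2 → run E
t=12: queue=[G,C,D,H,F,E] q_used=0 → run G
t=13: queue=[G,C,D,H,F,E] q_used=1 → run G
t=14: queue=[C,D,H,F,E] q_used=0 → run C
t=15: queue=[C,D,H,F,E] q_used=1 → run C
t=16: queue=[C,D,H,F,E] q_used=2 → run C
t=17: queue=[D,H,F,E,C] q_used=0 → run D
t=18: queue=[D,H,F,E,C] q_used=1 → run D
t=19: queue=[D,H,F,E,C] q_used=2 → run D
t=20: queue=[H,F,E,C,D] q_used=0 → run H
t=21: queue=[H,F,E,C,D] q_used=1 → run H
t=22: queue=[F,E,C,D] q_used=0 → run F
t=23: queue=[F,E,C,D] q_used=1 → run F
t=24: queue=[F,E,C,D] q_used=2 → run F
t=25: queue=[E,C,D,F] q_used=0 → run E
t=26: queue=[E,C,D,F] q_used=1 → run E
t=27: queue=[E,C,D,F] q_used=2 → run E
t=28: queue=[C,D,F] q_used=0 → run C
t=29: queue=[C,D,F] q_used=1 → run C
t=30: queue=[C,D,F] q_used=2 → run C
t=31: queue=[D,F] q_used=0 → run D
t=32: queue=[D,F] q_used=1 → run D
t=33: queue=[D,F] q_used=2 → run D
t=34: queue=[F,D] q_used=0 → run F
t=35: queue=[D] q_used=0 → run D
t=36: queue=[D] q_used=1 → run D
t=37: (idle)
t=38: (idle)
t=39: (idle)
t=40: (idle)
t=41: (idle)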